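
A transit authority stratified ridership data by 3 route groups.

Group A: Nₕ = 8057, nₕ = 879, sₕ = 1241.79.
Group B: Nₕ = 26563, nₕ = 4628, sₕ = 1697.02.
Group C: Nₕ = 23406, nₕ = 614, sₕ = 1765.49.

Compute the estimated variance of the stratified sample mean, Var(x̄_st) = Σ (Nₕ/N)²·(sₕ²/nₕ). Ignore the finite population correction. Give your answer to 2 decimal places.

990.21

N = 58026; Wₕ = Nₕ/N.
group A: (8057/58026)²·1241.79²/879 = 33.82275
group B: (26563/58026)²·1697.02²/4628 = 130.40359
group C: (23406/58026)²·1765.49²/614 = 825.98334
Sum = 990.20968 → 990.21.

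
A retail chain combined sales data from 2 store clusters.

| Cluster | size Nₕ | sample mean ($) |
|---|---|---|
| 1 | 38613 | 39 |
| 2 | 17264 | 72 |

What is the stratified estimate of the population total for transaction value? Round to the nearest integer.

1: 38613·39 = 1505907
2: 17264·72 = 1243008
τ̂ = Σ Nₕx̄ₕ = 2748915.

2748915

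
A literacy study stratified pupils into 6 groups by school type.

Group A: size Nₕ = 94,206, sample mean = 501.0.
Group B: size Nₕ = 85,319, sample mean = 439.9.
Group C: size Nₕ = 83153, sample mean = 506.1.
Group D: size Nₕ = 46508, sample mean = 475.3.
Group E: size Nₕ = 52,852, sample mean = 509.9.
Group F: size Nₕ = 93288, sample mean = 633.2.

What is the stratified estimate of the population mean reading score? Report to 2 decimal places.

515.98

N = 455326; weights Wₕ = Nₕ/N = (0.2069, 0.1874, 0.1826, 0.1021, 0.1161, 0.2049).
x̄_st = Σ Wₕ·x̄ₕ = 0.2069·501.0 + 0.1874·439.9 + 0.1826·506.1 + 0.1021·475.3 + 0.1161·509.9 + 0.2049·633.2 ≈ 515.9758...
→ 515.98.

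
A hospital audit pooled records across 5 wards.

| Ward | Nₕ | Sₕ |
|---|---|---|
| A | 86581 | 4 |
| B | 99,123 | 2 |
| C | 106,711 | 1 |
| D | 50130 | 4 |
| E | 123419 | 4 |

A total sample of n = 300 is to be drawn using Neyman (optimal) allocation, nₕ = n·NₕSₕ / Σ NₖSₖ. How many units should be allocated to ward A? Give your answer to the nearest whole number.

A: NₕSₕ = 86581·4 = 346324
B: NₕSₕ = 99123·2 = 198246
C: NₕSₕ = 106711·1 = 106711
D: NₕSₕ = 50130·4 = 200520
E: NₕSₕ = 123419·4 = 493676
Σ NₕSₕ = 1345477.
n_A = 300·346324/1345477 = 77.220... → 77.

77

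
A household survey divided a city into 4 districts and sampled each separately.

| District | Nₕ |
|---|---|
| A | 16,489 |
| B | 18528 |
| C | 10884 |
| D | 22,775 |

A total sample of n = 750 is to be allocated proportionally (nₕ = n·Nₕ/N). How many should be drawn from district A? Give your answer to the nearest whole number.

180

N = 16489 + 18528 + 10884 + 22775 = 68676.
n_A = 750·16489/68676 = 180.074... → 180.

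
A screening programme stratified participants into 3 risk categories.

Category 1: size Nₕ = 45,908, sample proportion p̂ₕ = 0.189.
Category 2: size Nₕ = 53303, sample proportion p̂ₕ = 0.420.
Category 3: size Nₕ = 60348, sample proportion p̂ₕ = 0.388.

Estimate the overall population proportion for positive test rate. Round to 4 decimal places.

0.3414

Wₕ = Nₕ/N with N = 159559: 0.2877, 0.3341, 0.3782.
p̂_st = 0.2877·0.189 + 0.3341·0.420 + 0.3782·0.388 ≈ 0.341434... → 0.3414.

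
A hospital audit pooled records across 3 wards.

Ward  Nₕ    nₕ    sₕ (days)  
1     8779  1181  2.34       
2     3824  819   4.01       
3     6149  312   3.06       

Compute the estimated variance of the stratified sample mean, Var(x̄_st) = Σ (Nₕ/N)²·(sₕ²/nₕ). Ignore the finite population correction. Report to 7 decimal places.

N = 18752. Term for each stratum: Wₕ²sₕ²/nₕ.
Var(x̄_st) = 0.0010161942 + 0.0008164798 + 0.0032270230 = 0.0050596970 → 0.0050597.

0.0050597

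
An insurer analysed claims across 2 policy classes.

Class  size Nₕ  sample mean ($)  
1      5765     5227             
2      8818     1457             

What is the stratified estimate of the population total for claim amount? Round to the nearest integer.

Population total = Σ Nₕ·x̄ₕ (each stratum's size times its mean).
5765·5227 + 8818·1457 = 30133655 + 12847826 = 42981481.

42981481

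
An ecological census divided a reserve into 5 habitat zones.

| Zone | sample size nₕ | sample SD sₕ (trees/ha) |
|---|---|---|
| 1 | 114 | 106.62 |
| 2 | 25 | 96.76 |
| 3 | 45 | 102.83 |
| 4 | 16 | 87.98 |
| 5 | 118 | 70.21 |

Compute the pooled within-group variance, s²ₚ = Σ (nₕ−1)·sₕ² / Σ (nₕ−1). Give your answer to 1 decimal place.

8522.0

Degrees of freedom: 113 + 24 + 44 + 15 + 117 = 313.
Σ(nₕ−1)sₕ² = 113·11367.8244 + 24·9362.4976 + 44·10574.0089 + 15·7740.4804 + 117·4929.4441 = 2667372.6569.
s²ₚ = 2667372.6569 / 313 = 8521.957... → 8522.0.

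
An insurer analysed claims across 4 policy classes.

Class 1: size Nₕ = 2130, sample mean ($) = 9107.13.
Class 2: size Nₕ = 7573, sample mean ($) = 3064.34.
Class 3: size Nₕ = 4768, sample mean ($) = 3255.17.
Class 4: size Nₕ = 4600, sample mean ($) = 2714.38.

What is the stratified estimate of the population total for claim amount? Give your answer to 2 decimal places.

70611232.28

1: 2130·9107.13 = 19398186.9
2: 7573·3064.34 = 23206246.82
3: 4768·3255.17 = 15520650.56
4: 4600·2714.38 = 12486148
τ̂ = Σ Nₕx̄ₕ = 70611232.28.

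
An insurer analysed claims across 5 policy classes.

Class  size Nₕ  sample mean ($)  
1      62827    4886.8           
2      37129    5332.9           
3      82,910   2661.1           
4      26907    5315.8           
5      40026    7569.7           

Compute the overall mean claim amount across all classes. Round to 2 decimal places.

4690.48

N = 249799; weights Wₕ = Nₕ/N = (0.2515, 0.1486, 0.3319, 0.1077, 0.1602).
x̄_st = Σ Wₕ·x̄ₕ = 0.2515·4886.8 + 0.1486·5332.9 + 0.3319·2661.1 + 0.1077·5315.8 + 0.1602·7569.7 ≈ 4690.4794...
→ 4690.48.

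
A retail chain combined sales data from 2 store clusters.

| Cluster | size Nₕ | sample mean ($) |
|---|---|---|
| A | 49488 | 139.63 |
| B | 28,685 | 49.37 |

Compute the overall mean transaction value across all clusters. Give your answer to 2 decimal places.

106.51

N = 78173; weights Wₕ = Nₕ/N = (0.6331, 0.3669).
x̄_st = Σ Wₕ·x̄ₕ = 0.6331·139.63 + 0.3669·49.37 ≈ 106.5098...
→ 106.51.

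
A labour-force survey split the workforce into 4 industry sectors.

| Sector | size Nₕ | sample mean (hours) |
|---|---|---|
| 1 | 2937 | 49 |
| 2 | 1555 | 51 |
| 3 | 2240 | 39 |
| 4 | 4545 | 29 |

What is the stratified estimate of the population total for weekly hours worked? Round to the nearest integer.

Estimate total by summing Nₕ·x̄ₕ over strata.
2937·49 + 1555·51 + 2240·39 + 4545·29 = 143913 + 79305 + 87360 + 131805 = 442383.

442383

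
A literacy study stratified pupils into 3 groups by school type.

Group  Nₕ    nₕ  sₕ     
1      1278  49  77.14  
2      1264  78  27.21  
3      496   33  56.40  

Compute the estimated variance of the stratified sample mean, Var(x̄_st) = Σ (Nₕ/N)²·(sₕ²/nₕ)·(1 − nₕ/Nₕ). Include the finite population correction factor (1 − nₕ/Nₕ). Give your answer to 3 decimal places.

N = 3038; Wₕ = Nₕ/N.
group 1: (1278/3038)²·77.14²/49·(1 − 49/1278) = 20.666664
group 2: (1264/3038)²·27.21²/78·(1 − 78/1264) = 1.541767
group 3: (496/3038)²·56.40²/33·(1 − 33/496) = 2.398454
Sum = 24.606885 → 24.607.

24.607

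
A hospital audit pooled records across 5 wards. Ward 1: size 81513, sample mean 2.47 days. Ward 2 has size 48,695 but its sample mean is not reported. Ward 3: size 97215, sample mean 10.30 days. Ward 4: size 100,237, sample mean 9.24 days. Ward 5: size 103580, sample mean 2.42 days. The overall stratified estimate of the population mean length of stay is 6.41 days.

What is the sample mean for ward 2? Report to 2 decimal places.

7.90

Σ Nₕx̄ₕ = N·μ, so 48695·x̄_2 = 431240·6.41 − (81513·2.47 + 97215·10.30 + 100237·9.24 + 103580·2.42).
= 2764248.4 − 2379505.09 = 384743.31.
x̄_2 = 384743.31 / 48695 = 7.9011... → 7.90.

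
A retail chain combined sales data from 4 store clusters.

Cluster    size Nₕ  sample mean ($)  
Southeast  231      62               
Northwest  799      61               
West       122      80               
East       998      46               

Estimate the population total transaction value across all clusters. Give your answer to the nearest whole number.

Estimate total by summing Nₕ·x̄ₕ over strata.
231·62 + 799·61 + 122·80 + 998·46 = 14322 + 48739 + 9760 + 45908 = 118729.

118729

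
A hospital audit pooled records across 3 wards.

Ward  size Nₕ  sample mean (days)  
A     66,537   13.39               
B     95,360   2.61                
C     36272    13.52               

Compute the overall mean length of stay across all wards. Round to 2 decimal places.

8.23

N = 66537 + 95360 + 36272 = 198169.
The stratified mean weights each stratum mean by its population share Nₕ/N.
Σ Nₕx̄ₕ = 66537·13.39 + 95360·2.61 + 36272·13.52 = 890930.43 + 248889.6 + 490397.44 = 1630217.47.
Divide by N: 1630217.47 / 198169 = 8.2264... → 8.23.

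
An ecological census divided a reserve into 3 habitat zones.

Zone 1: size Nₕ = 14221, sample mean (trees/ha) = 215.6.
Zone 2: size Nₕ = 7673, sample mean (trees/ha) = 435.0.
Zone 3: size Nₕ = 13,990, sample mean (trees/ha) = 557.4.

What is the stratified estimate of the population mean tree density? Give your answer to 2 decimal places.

395.77

N = 35884; weights Wₕ = Nₕ/N = (0.3963, 0.2138, 0.3899).
x̄_st = Σ Wₕ·x̄ₕ = 0.3963·215.6 + 0.2138·435.0 + 0.3899·557.4 ≈ 395.7705...
→ 395.77.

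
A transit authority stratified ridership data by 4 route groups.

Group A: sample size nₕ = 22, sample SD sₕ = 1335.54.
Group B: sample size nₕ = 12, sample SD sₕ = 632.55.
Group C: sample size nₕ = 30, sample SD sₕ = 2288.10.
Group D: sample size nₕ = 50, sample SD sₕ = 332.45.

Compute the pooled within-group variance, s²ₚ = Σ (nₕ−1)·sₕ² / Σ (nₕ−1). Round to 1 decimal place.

Degrees of freedom: 21 + 11 + 29 + 49 = 110.
Σ(nₕ−1)sₕ² = 21·1783667.0916 + 11·400119.5025 + 29·5235401.61 + 49·110523.0025 = 199100597.2636.
s²ₚ = 199100597.2636 / 110 = 1810005.430... → 1810005.4.

1810005.4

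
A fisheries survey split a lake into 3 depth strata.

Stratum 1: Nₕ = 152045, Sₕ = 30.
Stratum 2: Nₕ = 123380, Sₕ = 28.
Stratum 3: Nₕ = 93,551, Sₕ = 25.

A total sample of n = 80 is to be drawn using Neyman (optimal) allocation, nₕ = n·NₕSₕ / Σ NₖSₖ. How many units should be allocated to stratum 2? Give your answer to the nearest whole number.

27

1: NₕSₕ = 152045·30 = 4561350
2: NₕSₕ = 123380·28 = 3454640
3: NₕSₕ = 93551·25 = 2338775
Σ NₕSₕ = 10354765.
n_2 = 80·3454640/10354765 = 26.690... → 27.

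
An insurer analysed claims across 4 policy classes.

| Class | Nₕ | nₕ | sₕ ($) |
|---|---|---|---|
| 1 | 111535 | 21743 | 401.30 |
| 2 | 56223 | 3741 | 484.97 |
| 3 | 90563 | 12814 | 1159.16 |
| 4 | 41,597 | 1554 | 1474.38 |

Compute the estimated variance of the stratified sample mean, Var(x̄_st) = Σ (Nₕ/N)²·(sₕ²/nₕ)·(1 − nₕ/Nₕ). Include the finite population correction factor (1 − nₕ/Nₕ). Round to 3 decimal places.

36.998

N = 299918. Term for each stratum: Wₕ²sₕ²/nₕ·(1−nₕ/Nₕ).
Var(x̄_st) = 0.824637 + 2.062345 + 8.208099 + 25.903080 = 36.998161 → 36.998.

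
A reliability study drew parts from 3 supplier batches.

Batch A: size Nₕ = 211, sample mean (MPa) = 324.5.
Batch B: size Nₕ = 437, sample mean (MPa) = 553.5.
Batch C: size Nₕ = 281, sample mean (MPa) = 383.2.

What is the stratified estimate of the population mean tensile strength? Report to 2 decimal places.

x̄_st = (Σ Nₕx̄ₕ) / (Σ Nₕ) = (211·324.5 + 437·553.5 + 281·383.2) / 929
= 418028.2 / 929 = 449.9765... → 449.98.

449.98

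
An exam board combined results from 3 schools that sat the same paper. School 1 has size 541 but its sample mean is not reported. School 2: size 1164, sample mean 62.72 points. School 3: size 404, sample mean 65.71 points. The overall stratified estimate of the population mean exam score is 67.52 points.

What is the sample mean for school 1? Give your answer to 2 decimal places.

79.20

N = 541 + 1164 + 404 = 2109.
Overall total = μ·N = 67.52·2109 = 142399.68.
Subtract the known strata: 1164·62.72 + 404·65.71 = 99552.92.
Remaining total for school 1: 142399.68 − 99552.92 = 42846.76.
Divide by its size: 42846.76 / 541 = 79.1992... → 79.20.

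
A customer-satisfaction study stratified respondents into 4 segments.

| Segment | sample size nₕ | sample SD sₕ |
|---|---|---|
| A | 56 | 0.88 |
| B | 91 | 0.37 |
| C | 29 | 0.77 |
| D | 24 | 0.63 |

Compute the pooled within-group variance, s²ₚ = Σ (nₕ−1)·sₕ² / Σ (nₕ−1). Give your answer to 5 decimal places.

0.41144

A: (56−1)·0.88² = 55·0.7744 = 42.592
B: (91−1)·0.37² = 90·0.1369 = 12.321
C: (29−1)·0.77² = 28·0.5929 = 16.6012
D: (24−1)·0.63² = 23·0.3969 = 9.1287
Numerator = 80.6429; denominator = Σ(nₕ−1) = 196.
s²ₚ = 80.6429/196 = 0.4114434... → 0.41144.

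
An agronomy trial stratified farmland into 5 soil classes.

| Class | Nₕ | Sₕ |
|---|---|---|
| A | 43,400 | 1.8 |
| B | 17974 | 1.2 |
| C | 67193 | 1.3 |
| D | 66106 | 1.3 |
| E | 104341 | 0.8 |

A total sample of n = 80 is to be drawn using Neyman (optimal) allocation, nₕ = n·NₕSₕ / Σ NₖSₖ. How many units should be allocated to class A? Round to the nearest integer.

18

Σ NₕSₕ = 43400·1.8 + 17974·1.2 + 67193·1.3 + 66106·1.3 + 104341·0.8 = 356450.3.
Share for A: 78120/356450.3 = 0.21916.
n_A = 80 × 0.21916 = 17.533... → 18.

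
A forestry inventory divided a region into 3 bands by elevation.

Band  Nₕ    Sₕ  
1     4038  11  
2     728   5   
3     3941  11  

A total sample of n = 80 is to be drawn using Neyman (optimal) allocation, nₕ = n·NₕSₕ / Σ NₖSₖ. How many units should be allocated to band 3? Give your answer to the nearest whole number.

Σ NₕSₕ = 4038·11 + 728·5 + 3941·11 = 91409.
Share for 3: 43351/91409 = 0.47425.
n_3 = 80 × 0.47425 = 37.940... → 38.

38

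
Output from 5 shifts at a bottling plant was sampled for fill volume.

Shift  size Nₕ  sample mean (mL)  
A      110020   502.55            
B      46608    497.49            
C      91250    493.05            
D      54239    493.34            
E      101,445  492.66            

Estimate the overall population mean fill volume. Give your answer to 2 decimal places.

N = 110020 + 46608 + 91250 + 54239 + 101445 = 403562.
The stratified mean weights each stratum mean by its population share Nₕ/N.
Σ Nₕx̄ₕ = 110020·502.55 + 46608·497.49 + 91250·493.05 + 54239·493.34 + 101445·492.66 = 55290551 + 23187013.92 + 44990812.5 + 26758268.26 + 49977893.7 = 200204539.38.
Divide by N: 200204539.38 / 403562 = 496.0936... → 496.09.

496.09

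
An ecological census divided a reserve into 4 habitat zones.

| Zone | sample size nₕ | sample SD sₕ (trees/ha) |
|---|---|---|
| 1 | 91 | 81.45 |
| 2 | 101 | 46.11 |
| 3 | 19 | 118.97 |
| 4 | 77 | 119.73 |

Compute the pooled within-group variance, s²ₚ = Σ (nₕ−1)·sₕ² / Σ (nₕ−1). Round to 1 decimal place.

Degrees of freedom: 90 + 100 + 18 + 76 = 284.
Σ(nₕ−1)sₕ² = 90·6634.1025 + 100·2126.1321 + 18·14153.8609 + 76·14335.2729 = 2153932.6716.
s²ₚ = 2153932.6716 / 284 = 7584.270... → 7584.3.

7584.3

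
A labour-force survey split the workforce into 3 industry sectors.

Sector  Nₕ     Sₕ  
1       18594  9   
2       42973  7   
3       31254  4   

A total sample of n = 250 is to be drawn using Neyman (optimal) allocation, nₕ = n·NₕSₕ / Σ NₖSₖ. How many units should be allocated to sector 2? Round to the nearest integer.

Σ NₕSₕ = 18594·9 + 42973·7 + 31254·4 = 593173.
Share for 2: 300811/593173 = 0.50712.
n_2 = 250 × 0.50712 = 126.780... → 127.

127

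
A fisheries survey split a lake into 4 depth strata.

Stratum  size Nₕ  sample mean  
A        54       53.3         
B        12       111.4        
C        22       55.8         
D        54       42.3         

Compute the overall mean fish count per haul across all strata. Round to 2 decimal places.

N = 54 + 12 + 22 + 54 = 142.
Weight each subgroup mean by Nₕ/N and sum.
Σ Nₕx̄ₕ = 54·53.3 + 12·111.4 + 22·55.8 + 54·42.3 = 2878.2 + 1336.8 + 1227.6 + 2284.2 = 7726.8.
Divide by N: 7726.8 / 142 = 54.4141... → 54.41.

54.41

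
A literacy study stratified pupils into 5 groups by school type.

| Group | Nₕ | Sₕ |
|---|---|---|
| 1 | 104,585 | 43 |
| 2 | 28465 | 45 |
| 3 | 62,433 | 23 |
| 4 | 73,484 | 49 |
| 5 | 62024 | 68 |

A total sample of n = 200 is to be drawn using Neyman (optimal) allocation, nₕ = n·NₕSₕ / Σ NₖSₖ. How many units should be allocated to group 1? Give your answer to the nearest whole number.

Σ NₕSₕ = 104585·43 + 28465·45 + 62433·23 + 73484·49 + 62024·68 = 15032387.
Share for 1: 4497155/15032387 = 0.29916.
n_1 = 200 × 0.29916 = 59.833... → 60.

60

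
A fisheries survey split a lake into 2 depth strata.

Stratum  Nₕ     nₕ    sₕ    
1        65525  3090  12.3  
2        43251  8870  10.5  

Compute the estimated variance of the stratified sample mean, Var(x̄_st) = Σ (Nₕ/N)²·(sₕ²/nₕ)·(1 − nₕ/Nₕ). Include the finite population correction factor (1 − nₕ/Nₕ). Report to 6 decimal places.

N = 108776. Term for each stratum: Wₕ²sₕ²/nₕ·(1−nₕ/Nₕ).
Var(x̄_st) = 0.016928587 + 0.001562081 = 0.018490668 → 0.018491.

0.018491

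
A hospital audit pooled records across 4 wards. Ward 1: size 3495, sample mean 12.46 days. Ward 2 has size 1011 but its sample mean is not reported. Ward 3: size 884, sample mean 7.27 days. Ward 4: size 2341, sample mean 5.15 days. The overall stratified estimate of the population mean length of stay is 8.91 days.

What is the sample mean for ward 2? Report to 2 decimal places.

Σ Nₕx̄ₕ = N·μ, so 1011·x̄_2 = 7731·8.91 − (3495·12.46 + 884·7.27 + 2341·5.15).
= 68883.21 − 62030.53 = 6852.68.
x̄_2 = 6852.68 / 1011 = 6.7781... → 6.78.

6.78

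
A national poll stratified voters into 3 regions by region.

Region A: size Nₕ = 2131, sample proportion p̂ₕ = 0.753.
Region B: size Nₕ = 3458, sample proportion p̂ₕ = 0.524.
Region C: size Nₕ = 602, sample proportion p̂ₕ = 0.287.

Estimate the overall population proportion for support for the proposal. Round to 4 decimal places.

Wₕ = Nₕ/N with N = 6191: 0.3442, 0.5586, 0.0972.
p̂_st = 0.3442·0.753 + 0.5586·0.524 + 0.0972·0.287 ≈ 0.579779... → 0.5798.

0.5798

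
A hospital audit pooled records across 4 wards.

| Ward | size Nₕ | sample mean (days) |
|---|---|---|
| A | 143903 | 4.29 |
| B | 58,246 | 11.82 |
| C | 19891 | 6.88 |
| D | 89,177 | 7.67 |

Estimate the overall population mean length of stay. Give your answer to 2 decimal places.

x̄_st = (Σ Nₕx̄ₕ) / (Σ Nₕ) = (143903·4.29 + 58246·11.82 + 19891·6.88 + 89177·7.67) / 311217
= 2126649.26 / 311217 = 6.8333... → 6.83.

6.83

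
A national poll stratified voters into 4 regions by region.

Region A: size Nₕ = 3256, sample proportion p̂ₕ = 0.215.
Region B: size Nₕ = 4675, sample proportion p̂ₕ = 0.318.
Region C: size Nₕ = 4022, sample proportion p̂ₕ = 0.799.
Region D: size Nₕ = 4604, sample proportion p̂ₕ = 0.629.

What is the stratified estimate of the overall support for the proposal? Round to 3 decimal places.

N = 3256 + 4675 + 4022 + 4604 = 16557.
Overall proportion = Σ (Nₕ/N)·p̂ₕ.
Σ Nₕp̂ₕ = 700.04 + 1486.65 + 3213.578 + 2895.916 = 8296.184.
8296.184 / 16557 = 0.50107... → 0.501.

0.501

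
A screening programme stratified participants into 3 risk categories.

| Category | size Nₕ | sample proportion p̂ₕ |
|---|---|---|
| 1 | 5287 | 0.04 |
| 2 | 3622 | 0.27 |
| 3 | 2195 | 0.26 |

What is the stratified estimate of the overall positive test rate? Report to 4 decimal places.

0.1585

N = 5287 + 3622 + 2195 = 11104.
Overall proportion = Σ (Nₕ/N)·p̂ₕ.
Σ Nₕp̂ₕ = 211.48 + 977.94 + 570.7 = 1760.12.
1760.12 / 11104 = 0.158512... → 0.1585.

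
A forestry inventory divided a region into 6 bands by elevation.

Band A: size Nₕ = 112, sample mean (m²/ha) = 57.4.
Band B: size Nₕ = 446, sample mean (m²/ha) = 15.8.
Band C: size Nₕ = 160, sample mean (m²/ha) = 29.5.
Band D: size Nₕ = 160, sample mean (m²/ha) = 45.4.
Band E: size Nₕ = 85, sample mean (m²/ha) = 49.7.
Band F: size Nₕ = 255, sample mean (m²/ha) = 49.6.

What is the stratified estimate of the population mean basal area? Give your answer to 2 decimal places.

34.76

N = 1218; weights Wₕ = Nₕ/N = (0.0920, 0.3662, 0.1314, 0.1314, 0.0698, 0.2094).
x̄_st = Σ Wₕ·x̄ₕ = 0.0920·57.4 + 0.3662·15.8 + 0.1314·29.5 + 0.1314·45.4 + 0.0698·49.7 + 0.2094·49.6 ≈ 34.7554...
→ 34.76.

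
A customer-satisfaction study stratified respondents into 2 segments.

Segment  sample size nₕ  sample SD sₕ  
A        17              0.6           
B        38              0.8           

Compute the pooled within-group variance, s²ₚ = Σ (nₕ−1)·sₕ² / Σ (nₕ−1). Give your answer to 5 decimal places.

0.55547

A: (17−1)·0.6² = 16·0.36 = 5.76
B: (38−1)·0.8² = 37·0.64 = 23.68
Numerator = 29.44; denominator = Σ(nₕ−1) = 53.
s²ₚ = 29.44/53 = 0.5554717... → 0.55547.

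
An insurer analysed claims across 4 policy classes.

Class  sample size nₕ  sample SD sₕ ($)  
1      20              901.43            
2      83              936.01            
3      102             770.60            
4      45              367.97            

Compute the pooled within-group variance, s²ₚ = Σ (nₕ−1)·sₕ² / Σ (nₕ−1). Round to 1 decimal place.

Degrees of freedom: 19 + 82 + 101 + 44 = 246.
Σ(nₕ−1)sₕ² = 19·812576.0449 + 82·876114.7201 + 101·593824.36 + 44·135401.9209 = 153214296.7809.
s²ₚ = 153214296.7809 / 246 = 622822.345... → 622822.3.

622822.3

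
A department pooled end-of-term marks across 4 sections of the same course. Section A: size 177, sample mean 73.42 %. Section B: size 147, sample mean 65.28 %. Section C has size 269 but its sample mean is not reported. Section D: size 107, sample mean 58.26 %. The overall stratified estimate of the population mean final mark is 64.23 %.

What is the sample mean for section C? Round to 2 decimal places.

59.98

Σ Nₕx̄ₕ = N·μ, so 269·x̄_C = 700·64.23 − (177·73.42 + 147·65.28 + 107·58.26).
= 44961 − 28825.32 = 16135.68.
x̄_C = 16135.68 / 269 = 59.9839... → 59.98.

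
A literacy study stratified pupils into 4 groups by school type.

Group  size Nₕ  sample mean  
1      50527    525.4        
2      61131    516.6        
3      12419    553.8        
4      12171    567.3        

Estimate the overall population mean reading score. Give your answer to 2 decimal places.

527.78

x̄_st = (Σ Nₕx̄ₕ) / (Σ Nₕ) = (50527·525.4 + 61131·516.6 + 12419·553.8 + 12171·567.3) / 136248
= 71909410.9 / 136248 = 527.7832... → 527.78.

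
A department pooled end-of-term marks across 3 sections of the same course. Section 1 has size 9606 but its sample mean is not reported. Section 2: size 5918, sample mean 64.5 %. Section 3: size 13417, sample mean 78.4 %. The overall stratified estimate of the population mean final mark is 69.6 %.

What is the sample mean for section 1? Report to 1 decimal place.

N = 9606 + 5918 + 13417 = 28941.
Overall total = μ·N = 69.6·28941 = 2014293.6.
Subtract the known strata: 5918·64.5 + 13417·78.4 = 1433603.8.
Remaining total for section 1: 2014293.6 − 1433603.8 = 580689.8.
Divide by its size: 580689.8 / 9606 = 60.451... → 60.5.

60.5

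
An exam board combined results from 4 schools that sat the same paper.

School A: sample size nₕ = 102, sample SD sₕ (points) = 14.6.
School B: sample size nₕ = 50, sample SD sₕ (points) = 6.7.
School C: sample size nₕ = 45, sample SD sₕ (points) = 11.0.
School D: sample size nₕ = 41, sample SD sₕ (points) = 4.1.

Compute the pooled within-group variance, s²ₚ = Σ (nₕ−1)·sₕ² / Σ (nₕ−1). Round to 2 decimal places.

127.03

A: (102−1)·14.6² = 101·213.16 = 21529.16
B: (50−1)·6.7² = 49·44.89 = 2199.61
C: (45−1)·11.0² = 44·121 = 5324
D: (41−1)·4.1² = 40·16.81 = 672.4
Numerator = 29725.17; denominator = Σ(nₕ−1) = 234.
s²ₚ = 29725.17/234 = 127.0306... → 127.03.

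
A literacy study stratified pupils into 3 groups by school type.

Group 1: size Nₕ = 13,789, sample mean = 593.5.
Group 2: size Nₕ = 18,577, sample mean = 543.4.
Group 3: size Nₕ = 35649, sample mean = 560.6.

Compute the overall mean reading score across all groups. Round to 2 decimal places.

N = 68015; weights Wₕ = Nₕ/N = (0.2027, 0.2731, 0.5241).
x̄_st = Σ Wₕ·x̄ₕ = 0.2027·593.5 + 0.2731·543.4 + 0.5241·560.6 ≈ 562.5721...
→ 562.57.

562.57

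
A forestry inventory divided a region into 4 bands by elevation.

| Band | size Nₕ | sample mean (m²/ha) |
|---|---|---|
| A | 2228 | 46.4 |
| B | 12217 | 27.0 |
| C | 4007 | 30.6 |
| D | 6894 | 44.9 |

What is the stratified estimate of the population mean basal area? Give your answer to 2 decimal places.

34.14

x̄_st = (Σ Nₕx̄ₕ) / (Σ Nₕ) = (2228·46.4 + 12217·27.0 + 4007·30.6 + 6894·44.9) / 25346
= 865393 / 25346 = 34.1432... → 34.14.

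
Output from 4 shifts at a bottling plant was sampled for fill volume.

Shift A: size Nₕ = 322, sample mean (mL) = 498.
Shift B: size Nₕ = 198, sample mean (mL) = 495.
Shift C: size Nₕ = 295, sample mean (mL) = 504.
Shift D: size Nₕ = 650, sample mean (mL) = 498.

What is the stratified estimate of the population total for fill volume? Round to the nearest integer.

730746

A: 322·498 = 160356
B: 198·495 = 98010
C: 295·504 = 148680
D: 650·498 = 323700
τ̂ = Σ Nₕx̄ₕ = 730746.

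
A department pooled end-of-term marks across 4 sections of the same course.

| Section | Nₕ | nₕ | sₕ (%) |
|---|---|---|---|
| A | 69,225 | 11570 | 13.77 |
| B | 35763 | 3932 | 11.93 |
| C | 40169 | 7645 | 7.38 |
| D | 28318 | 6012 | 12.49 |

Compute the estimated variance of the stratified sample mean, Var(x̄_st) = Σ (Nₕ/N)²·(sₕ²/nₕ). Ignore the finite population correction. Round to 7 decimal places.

0.0052215

N = 173475. Term for each stratum: Wₕ²sₕ²/nₕ.
Var(x̄_st) = 0.0026096764 + 0.0015383724 + 0.0003819825 + 0.0006914444 = 0.0052214757 → 0.0052215.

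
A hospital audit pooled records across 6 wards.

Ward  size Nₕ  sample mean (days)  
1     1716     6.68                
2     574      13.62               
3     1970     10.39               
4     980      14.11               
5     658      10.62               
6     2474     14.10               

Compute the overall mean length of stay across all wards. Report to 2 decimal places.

N = 8372; weights Wₕ = Nₕ/N = (0.2050, 0.0686, 0.2353, 0.1171, 0.0786, 0.2955).
x̄_st = Σ Wₕ·x̄ₕ = 0.2050·6.68 + 0.0686·13.62 + 0.2353·10.39 + 0.1171·14.11 + 0.0786·10.62 + 0.2955·14.10 ≈ 11.4009...
→ 11.40.

11.40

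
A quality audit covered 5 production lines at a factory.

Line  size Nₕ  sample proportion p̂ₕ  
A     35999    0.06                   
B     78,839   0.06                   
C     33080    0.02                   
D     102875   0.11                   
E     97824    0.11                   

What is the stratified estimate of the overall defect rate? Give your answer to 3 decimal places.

Wₕ = Nₕ/N with N = 348617: 0.1033, 0.2261, 0.0949, 0.2951, 0.2806.
p̂_st = 0.1033·0.06 + 0.2261·0.06 + 0.0949·0.02 + 0.2951·0.11 + 0.2806·0.11 ≈ 0.08499... → 0.085.

0.085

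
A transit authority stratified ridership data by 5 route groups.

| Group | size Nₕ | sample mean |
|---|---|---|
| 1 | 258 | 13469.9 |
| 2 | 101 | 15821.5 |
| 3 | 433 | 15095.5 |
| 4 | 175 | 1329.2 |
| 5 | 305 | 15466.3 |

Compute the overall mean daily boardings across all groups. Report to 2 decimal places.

13018.39

N = 258 + 101 + 433 + 175 + 305 = 1272.
The stratified mean weights each stratum mean by its population share Nₕ/N.
Σ Nₕx̄ₕ = 258·13469.9 + 101·15821.5 + 433·15095.5 + 175·1329.2 + 305·15466.3 = 3475234.2 + 1597971.5 + 6536351.5 + 232610 + 4717221.5 = 16559388.7.
Divide by N: 16559388.7 / 1272 = 13018.3873... → 13018.39.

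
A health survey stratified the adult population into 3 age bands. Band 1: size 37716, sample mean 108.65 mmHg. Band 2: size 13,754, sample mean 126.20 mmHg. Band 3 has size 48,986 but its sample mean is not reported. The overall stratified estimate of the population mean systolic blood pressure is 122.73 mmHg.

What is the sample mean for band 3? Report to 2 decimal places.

132.60

Σ Nₕx̄ₕ = N·μ, so 48986·x̄_3 = 100456·122.73 − (37716·108.65 + 13754·126.20).
= 12328964.88 − 5833598.2 = 6495366.68.
x̄_3 = 6495366.68 / 48986 = 132.5964... → 132.60.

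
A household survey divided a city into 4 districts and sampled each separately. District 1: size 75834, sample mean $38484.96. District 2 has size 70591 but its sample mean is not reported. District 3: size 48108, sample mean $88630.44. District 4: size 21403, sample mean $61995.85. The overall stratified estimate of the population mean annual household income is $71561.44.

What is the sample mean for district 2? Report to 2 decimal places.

98362.29

Σ Nₕx̄ₕ = N·μ, so 70591·x̄_2 = 215936·71561.44 − (75834·38484.96 + 48108·88630.44 + 21403·61995.85).
= 15452691107.84 − 8509198841.71 = 6943492266.13.
x̄_2 = 6943492266.13 / 70591 = 98362.2879... → 98362.29.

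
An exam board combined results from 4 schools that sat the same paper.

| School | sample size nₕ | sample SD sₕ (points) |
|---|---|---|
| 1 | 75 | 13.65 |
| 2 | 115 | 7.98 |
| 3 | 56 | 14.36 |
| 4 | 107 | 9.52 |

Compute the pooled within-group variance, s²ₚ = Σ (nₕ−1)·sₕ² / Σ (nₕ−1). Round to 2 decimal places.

120.33

1: (75−1)·13.65² = 74·186.3225 = 13787.865
2: (115−1)·7.98² = 114·63.6804 = 7259.5656
3: (56−1)·14.36² = 55·206.2096 = 11341.528
4: (107−1)·9.52² = 106·90.6304 = 9606.8224
Numerator = 41995.781; denominator = Σ(nₕ−1) = 349.
s²ₚ = 41995.781/349 = 120.3318... → 120.33.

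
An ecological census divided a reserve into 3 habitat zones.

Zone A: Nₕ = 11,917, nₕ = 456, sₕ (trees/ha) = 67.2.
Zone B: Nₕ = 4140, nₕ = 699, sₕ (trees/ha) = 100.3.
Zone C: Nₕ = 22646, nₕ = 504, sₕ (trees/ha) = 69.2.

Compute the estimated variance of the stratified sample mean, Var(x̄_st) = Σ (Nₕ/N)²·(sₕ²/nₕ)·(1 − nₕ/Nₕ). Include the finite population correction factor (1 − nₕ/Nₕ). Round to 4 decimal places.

N = 38703; Wₕ = Nₕ/N.
zone A: (11917/38703)²·67.2²/456·(1 − 456/11917) = 0.9029712
zone B: (4140/38703)²·100.3²/699·(1 − 699/4140) = 0.1368738
zone C: (22646/38703)²·69.2²/504·(1 − 504/22646) = 3.1805391
Sum = 4.2203842 → 4.2204.

4.2204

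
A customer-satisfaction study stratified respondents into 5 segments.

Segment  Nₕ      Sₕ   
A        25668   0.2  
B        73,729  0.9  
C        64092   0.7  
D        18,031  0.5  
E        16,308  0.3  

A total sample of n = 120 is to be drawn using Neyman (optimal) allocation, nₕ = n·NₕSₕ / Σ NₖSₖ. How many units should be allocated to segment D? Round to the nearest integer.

Σ NₕSₕ = 25668·0.2 + 73729·0.9 + 64092·0.7 + 18031·0.5 + 16308·0.3 = 130262.
Share for D: 9015.5/130262 = 0.06921.
n_D = 120 × 0.06921 = 8.305... → 8.

8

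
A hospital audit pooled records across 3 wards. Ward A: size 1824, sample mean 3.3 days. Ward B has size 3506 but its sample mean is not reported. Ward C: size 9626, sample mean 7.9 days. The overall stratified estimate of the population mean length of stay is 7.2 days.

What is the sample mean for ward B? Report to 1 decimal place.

N = 1824 + 3506 + 9626 = 14956.
Overall total = μ·N = 7.2·14956 = 107683.2.
Subtract the known strata: 1824·3.3 + 9626·7.9 = 82064.6.
Remaining total for ward B: 107683.2 − 82064.6 = 25618.6.
Divide by its size: 25618.6 / 3506 = 7.307... → 7.3.

7.3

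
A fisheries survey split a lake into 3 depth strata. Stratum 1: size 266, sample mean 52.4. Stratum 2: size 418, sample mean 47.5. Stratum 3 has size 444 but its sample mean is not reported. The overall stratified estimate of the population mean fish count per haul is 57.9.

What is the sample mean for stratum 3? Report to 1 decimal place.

71.0

N = 266 + 418 + 444 = 1128.
Overall total = μ·N = 57.9·1128 = 65311.2.
Subtract the known strata: 266·52.4 + 418·47.5 = 33793.4.
Remaining total for stratum 3: 65311.2 − 33793.4 = 31517.8.
Divide by its size: 31517.8 / 444 = 70.986... → 71.0.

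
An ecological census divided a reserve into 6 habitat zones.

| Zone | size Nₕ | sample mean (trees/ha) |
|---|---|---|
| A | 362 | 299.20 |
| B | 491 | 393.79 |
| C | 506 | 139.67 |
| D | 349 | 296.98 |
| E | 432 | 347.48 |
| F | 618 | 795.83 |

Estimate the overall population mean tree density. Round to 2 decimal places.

405.34

x̄_st = (Σ Nₕx̄ₕ) / (Σ Nₕ) = (362·299.20 + 491·393.79 + 506·139.67 + 349·296.98 + 432·347.48 + 618·795.83) / 2758
= 1117914.63 / 2758 = 405.3353... → 405.34.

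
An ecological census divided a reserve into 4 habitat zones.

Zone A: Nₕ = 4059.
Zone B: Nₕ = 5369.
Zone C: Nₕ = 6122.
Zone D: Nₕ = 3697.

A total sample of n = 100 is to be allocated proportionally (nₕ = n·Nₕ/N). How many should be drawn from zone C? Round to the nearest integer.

N = 4059 + 5369 + 6122 + 3697 = 19247.
n_C = 100·6122/19247 = 31.808... → 32.

32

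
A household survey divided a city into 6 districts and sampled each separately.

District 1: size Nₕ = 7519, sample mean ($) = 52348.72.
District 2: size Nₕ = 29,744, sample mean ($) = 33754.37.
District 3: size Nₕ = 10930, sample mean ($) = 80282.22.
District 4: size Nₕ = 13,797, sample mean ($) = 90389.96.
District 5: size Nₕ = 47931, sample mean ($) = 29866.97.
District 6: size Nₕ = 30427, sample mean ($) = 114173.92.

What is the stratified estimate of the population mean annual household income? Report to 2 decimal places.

N = 140348; weights Wₕ = Nₕ/N = (0.0536, 0.2119, 0.0779, 0.0983, 0.3415, 0.2168).
x̄_st = Σ Wₕ·x̄ₕ = 0.0536·52348.72 + 0.2119·33754.37 + 0.0779·80282.22 + 0.0983·90389.96 + 0.3415·29866.97 + 0.2168·114173.92 ≈ 60048.7257...
→ 60048.73.

60048.73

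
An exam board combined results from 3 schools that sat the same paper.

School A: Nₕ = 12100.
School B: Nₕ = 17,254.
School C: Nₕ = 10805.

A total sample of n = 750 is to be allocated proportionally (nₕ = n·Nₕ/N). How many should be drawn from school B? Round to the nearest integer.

Share of school B = 17254/40159 = 0.42964.
Allocate 750 × 0.42964 = 322.232... → 322.

322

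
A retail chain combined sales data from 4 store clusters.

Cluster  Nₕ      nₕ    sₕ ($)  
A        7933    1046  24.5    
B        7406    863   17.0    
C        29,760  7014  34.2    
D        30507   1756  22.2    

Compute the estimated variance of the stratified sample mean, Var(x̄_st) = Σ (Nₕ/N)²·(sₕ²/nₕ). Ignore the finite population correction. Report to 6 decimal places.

N = 75606; Wₕ = Nₕ/N.
cluster A: (7933/75606)²·24.5²/1046 = 0.006317756
cluster B: (7406/75606)²·17.0²/863 = 0.003213231
cluster C: (29760/75606)²·34.2²/7014 = 0.025836863
cluster D: (30507/75606)²·22.2²/1756 = 0.045694920
Sum = 0.081062770 → 0.081063.

0.081063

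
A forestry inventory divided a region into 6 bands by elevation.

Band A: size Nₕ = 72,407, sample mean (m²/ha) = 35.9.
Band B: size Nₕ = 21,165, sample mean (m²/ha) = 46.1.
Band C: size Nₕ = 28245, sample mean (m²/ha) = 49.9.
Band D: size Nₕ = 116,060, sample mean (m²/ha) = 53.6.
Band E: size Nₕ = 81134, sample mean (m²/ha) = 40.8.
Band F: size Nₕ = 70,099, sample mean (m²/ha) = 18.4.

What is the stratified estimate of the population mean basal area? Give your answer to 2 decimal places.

40.62

N = 72407 + 21165 + 28245 + 116060 + 81134 + 70099 = 389110.
Weight each subgroup mean by Nₕ/N and sum.
Σ Nₕx̄ₕ = 72407·35.9 + 21165·46.1 + 28245·49.9 + 116060·53.6 + 81134·40.8 + 70099·18.4 = 2599411.3 + 975706.5 + 1409425.5 + 6220816 + 3310267.2 + 1289821.6 = 15805448.1.
Divide by N: 15805448.1 / 389110 = 40.6195... → 40.62.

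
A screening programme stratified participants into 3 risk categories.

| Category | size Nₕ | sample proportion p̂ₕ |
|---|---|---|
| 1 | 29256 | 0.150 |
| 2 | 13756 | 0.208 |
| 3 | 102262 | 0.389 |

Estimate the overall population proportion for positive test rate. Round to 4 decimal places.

Wₕ = Nₕ/N with N = 145274: 0.2014, 0.0947, 0.7039.
p̂_st = 0.2014·0.150 + 0.0947·0.208 + 0.7039·0.389 ≈ 0.323730... → 0.3237.

0.3237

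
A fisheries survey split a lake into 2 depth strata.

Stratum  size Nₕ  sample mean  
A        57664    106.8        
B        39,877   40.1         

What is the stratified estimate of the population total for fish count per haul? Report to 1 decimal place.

A: 57664·106.8 = 6158515.2
B: 39877·40.1 = 1599067.7
τ̂ = Σ Nₕx̄ₕ = 7757582.9.

7757582.9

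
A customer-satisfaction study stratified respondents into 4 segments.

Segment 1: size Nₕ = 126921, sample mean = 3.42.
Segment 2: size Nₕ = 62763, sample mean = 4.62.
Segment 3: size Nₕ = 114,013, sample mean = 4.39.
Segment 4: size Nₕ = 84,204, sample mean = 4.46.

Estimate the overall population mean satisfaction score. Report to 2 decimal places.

4.13

N = 126921 + 62763 + 114013 + 84204 = 387901.
The stratified mean weights each stratum mean by its population share Nₕ/N.
Σ Nₕx̄ₕ = 126921·3.42 + 62763·4.62 + 114013·4.39 + 84204·4.46 = 434069.82 + 289965.06 + 500517.07 + 375549.84 = 1600101.79.
Divide by N: 1600101.79 / 387901 = 4.1250... → 4.13.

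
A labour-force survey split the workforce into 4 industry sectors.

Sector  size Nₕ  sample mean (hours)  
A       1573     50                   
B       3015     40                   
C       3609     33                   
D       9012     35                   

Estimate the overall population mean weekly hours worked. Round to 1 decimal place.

N = 1573 + 3015 + 3609 + 9012 = 17209.
Overall mean = Σ (Nₕ/N)·x̄ₕ — weight by population share, not a simple average.
Σ Nₕx̄ₕ = 1573·50 + 3015·40 + 3609·33 + 9012·35 = 78650 + 120600 + 119097 + 315420 = 633767.
Divide by N: 633767 / 17209 = 36.828... → 36.8.

36.8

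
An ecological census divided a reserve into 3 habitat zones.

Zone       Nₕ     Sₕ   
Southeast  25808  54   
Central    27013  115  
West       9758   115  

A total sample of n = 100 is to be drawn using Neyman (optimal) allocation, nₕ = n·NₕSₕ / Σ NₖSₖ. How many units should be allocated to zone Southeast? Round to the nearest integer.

25

Southeast: NₕSₕ = 25808·54 = 1393632
Central: NₕSₕ = 27013·115 = 3106495
West: NₕSₕ = 9758·115 = 1122170
Σ NₕSₕ = 5622297.
n_Southeast = 100·1393632/5622297 = 24.788... → 25.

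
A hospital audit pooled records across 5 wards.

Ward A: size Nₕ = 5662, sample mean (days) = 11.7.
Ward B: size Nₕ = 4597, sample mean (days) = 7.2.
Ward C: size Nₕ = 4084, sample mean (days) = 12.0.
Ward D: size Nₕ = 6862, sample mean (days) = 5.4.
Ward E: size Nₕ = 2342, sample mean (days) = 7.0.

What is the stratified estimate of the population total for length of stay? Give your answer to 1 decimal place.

201800.6

A: 5662·11.7 = 66245.4
B: 4597·7.2 = 33098.4
C: 4084·12.0 = 49008
D: 6862·5.4 = 37054.8
E: 2342·7.0 = 16394
τ̂ = Σ Nₕx̄ₕ = 201800.6.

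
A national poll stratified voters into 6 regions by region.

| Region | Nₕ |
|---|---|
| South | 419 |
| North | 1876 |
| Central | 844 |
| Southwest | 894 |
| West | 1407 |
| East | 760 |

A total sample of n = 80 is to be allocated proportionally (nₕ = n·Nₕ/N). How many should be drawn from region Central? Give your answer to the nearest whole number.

Share of region Central = 844/6200 = 0.13613.
Allocate 80 × 0.13613 = 10.890... → 11.

11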